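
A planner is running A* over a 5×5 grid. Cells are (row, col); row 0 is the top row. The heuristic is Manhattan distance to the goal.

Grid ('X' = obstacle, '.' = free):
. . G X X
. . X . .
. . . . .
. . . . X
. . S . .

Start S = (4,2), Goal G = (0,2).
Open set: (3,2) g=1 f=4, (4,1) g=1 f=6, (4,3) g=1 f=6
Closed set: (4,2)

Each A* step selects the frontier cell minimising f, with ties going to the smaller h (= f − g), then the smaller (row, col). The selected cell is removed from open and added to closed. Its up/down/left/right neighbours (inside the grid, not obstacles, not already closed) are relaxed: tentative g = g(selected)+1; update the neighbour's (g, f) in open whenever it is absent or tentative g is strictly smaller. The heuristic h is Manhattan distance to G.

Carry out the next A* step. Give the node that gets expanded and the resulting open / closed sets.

step 1: expand (3,2) (f=4, h=3) → closed; open now [(2,2) g=2 f=4, (3,1) g=2 f=6, (3,3) g=2 f=6, (4,1) g=1 f=6, (4,3) g=1 f=6]

expanded=(3,2); open=[(2,2) g=2 f=4, (3,1) g=2 f=6, (3,3) g=2 f=6, (4,1) g=1 f=6, (4,3) g=1 f=6]; closed=[(3,2), (4,2)]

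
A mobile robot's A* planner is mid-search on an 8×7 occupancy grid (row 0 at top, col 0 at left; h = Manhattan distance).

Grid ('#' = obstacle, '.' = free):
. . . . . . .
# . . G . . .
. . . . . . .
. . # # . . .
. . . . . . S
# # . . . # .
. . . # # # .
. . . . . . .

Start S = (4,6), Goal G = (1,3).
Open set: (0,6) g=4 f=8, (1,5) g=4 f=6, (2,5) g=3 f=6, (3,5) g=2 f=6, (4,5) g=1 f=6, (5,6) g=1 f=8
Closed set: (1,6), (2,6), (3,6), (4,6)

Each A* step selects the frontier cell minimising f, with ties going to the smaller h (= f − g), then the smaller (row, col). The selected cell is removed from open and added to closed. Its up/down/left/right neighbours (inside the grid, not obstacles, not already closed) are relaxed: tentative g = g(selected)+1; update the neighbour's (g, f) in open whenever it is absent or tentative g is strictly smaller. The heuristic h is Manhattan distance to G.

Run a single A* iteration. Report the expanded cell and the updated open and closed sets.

expanded=(1,5); open=[(0,5) g=5 f=8, (0,6) g=4 f=8, (1,4) g=5 f=6, (2,5) g=3 f=6, (3,5) g=2 f=6, (4,5) g=1 f=6, (5,6) g=1 f=8]; closed=[(1,5), (1,6), (2,6), (3,6), (4,6)]

step 1: expand (1,5) (f=6, h=2) → closed; open now [(0,5) g=5 f=8, (0,6) g=4 f=8, (1,4) g=5 f=6, (2,5) g=3 f=6, (3,5) g=2 f=6, (4,5) g=1 f=6, (5,6) g=1 f=8]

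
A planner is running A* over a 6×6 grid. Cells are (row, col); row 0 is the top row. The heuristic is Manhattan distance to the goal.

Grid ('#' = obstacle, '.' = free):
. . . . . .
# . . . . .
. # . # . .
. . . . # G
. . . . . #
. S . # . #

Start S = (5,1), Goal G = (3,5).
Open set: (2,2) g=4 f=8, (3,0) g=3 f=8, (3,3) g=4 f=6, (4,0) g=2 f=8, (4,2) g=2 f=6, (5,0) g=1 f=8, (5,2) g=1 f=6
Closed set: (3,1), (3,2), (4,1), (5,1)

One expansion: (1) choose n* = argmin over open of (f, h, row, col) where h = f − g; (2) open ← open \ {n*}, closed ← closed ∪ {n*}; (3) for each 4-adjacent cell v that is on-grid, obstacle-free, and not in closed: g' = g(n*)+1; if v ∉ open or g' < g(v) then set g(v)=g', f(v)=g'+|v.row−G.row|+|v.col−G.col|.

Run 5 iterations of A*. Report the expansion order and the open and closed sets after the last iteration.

order=[(3,3) → (4,2) → (4,3) → (4,4) → (5,2)]; open=[(2,2) g=4 f=8, (3,0) g=3 f=8, (4,0) g=2 f=8, (5,0) g=1 f=8, (5,4) g=5 f=8]; closed=[(3,1), (3,2), (3,3), (4,1), (4,2), (4,3), (4,4), (5,1), (5,2)]

step 1: expand (3,3) (f=6, h=2) → closed; open now [(2,2) g=4 f=8, (3,0) g=3 f=8, (4,0) g=2 f=8, (4,2) g=2 f=6, (4,3) g=5 f=8, (5,0) g=1 f=8, (5,2) g=1 f=6]
step 2: expand (4,2) (f=6, h=4) → closed; open now [(2,2) g=4 f=8, (3,0) g=3 f=8, (4,0) g=2 f=8, (4,3) g=3 f=6, (5,0) g=1 f=8, (5,2) g=1 f=6]
step 3: expand (4,3) (f=6, h=3) → closed; open now [(2,2) g=4 f=8, (3,0) g=3 f=8, (4,0) g=2 f=8, (4,4) g=4 f=6, (5,0) g=1 f=8, (5,2) g=1 f=6]
step 4: expand (4,4) (f=6, h=2) → closed; open now [(2,2) g=4 f=8, (3,0) g=3 f=8, (4,0) g=2 f=8, (5,0) g=1 f=8, (5,2) g=1 f=6, (5,4) g=5 f=8]
step 5: expand (5,2) (f=6, h=5) → closed; open now [(2,2) g=4 f=8, (3,0) g=3 f=8, (4,0) g=2 f=8, (5,0) g=1 f=8, (5,4) g=5 f=8]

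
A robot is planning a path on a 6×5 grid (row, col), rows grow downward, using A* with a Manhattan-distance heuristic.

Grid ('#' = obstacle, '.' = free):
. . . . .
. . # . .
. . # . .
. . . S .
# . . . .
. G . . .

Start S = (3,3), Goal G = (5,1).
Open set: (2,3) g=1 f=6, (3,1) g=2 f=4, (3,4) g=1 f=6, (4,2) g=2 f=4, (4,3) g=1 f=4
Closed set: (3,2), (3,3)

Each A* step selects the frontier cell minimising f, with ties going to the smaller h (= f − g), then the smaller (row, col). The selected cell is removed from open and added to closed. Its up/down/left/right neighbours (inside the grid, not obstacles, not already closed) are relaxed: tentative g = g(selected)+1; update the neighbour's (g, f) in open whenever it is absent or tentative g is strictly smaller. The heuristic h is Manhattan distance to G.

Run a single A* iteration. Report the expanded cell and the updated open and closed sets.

expanded=(3,1); open=[(2,1) g=3 f=6, (2,3) g=1 f=6, (3,0) g=3 f=6, (3,4) g=1 f=6, (4,1) g=3 f=4, (4,2) g=2 f=4, (4,3) g=1 f=4]; closed=[(3,1), (3,2), (3,3)]

step 1: expand (3,1) (f=4, h=2) → closed; open now [(2,1) g=3 f=6, (2,3) g=1 f=6, (3,0) g=3 f=6, (3,4) g=1 f=6, (4,1) g=3 f=4, (4,2) g=2 f=4, (4,3) g=1 f=4]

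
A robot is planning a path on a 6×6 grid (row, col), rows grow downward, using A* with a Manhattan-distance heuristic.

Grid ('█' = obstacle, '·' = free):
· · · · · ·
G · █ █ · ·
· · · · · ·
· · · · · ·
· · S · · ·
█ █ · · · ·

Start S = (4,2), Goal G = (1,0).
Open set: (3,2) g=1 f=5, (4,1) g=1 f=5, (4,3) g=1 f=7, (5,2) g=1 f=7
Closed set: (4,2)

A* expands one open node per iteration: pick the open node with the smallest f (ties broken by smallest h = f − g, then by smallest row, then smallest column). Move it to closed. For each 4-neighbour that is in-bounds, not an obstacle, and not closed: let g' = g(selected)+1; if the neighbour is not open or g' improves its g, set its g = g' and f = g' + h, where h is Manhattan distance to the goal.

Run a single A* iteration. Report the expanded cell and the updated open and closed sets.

step 1: expand (3,2) (f=5, h=4) → closed; open now [(2,2) g=2 f=5, (3,1) g=2 f=5, (3,3) g=2 f=7, (4,1) g=1 f=5, (4,3) g=1 f=7, (5,2) g=1 f=7]

expanded=(3,2); open=[(2,2) g=2 f=5, (3,1) g=2 f=5, (3,3) g=2 f=7, (4,1) g=1 f=5, (4,3) g=1 f=7, (5,2) g=1 f=7]; closed=[(3,2), (4,2)]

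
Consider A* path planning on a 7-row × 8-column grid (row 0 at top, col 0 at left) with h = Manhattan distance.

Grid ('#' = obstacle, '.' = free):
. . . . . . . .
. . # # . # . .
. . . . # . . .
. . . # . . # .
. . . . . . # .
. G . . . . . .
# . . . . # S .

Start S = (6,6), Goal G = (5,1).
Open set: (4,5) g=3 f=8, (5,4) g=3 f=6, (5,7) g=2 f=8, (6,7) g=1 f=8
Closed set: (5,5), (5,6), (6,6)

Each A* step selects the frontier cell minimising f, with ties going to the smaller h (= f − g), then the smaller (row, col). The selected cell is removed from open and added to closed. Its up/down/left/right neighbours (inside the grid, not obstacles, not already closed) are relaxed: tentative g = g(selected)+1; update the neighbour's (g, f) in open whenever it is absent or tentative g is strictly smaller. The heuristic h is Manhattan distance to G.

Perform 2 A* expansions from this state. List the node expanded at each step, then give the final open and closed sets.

step 1: expand (5,4) (f=6, h=3) → closed; open now [(4,4) g=4 f=8, (4,5) g=3 f=8, (5,3) g=4 f=6, (5,7) g=2 f=8, (6,4) g=4 f=8, (6,7) g=1 f=8]
step 2: expand (5,3) (f=6, h=2) → closed; open now [(4,3) g=5 f=8, (4,4) g=4 f=8, (4,5) g=3 f=8, (5,2) g=5 f=6, (5,7) g=2 f=8, (6,3) g=5 f=8, (6,4) g=4 f=8, (6,7) g=1 f=8]

order=[(5,4) → (5,3)]; open=[(4,3) g=5 f=8, (4,4) g=4 f=8, (4,5) g=3 f=8, (5,2) g=5 f=6, (5,7) g=2 f=8, (6,3) g=5 f=8, (6,4) g=4 f=8, (6,7) g=1 f=8]; closed=[(5,3), (5,4), (5,5), (5,6), (6,6)]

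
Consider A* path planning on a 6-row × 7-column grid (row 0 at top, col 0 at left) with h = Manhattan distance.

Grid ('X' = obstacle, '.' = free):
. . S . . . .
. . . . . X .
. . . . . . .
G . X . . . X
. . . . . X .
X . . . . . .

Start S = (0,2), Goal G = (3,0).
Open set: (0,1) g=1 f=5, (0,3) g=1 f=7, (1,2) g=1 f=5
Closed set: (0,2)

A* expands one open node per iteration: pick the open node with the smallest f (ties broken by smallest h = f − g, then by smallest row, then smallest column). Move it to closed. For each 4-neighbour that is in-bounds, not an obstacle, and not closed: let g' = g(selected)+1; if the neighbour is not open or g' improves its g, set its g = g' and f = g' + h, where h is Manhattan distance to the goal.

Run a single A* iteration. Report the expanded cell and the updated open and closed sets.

expanded=(0,1); open=[(0,0) g=2 f=5, (0,3) g=1 f=7, (1,1) g=2 f=5, (1,2) g=1 f=5]; closed=[(0,1), (0,2)]

step 1: expand (0,1) (f=5, h=4) → closed; open now [(0,0) g=2 f=5, (0,3) g=1 f=7, (1,1) g=2 f=5, (1,2) g=1 f=5]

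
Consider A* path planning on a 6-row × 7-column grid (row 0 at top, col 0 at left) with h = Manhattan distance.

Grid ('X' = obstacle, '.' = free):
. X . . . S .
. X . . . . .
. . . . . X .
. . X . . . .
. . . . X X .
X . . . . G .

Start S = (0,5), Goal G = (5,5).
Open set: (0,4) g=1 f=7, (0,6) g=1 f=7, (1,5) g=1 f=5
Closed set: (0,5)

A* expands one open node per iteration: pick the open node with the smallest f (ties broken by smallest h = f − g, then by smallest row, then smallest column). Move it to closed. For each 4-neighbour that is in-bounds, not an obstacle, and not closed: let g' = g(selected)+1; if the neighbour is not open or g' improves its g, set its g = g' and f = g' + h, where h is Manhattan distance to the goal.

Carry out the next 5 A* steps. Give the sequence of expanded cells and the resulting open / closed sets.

order=[(1,5) → (1,4) → (2,4) → (3,4) → (3,5)]; open=[(0,4) g=1 f=7, (0,6) g=1 f=7, (1,3) g=3 f=9, (1,6) g=2 f=7, (2,3) g=4 f=9, (3,3) g=5 f=9, (3,6) g=6 f=9]; closed=[(0,5), (1,4), (1,5), (2,4), (3,4), (3,5)]

step 1: expand (1,5) (f=5, h=4) → closed; open now [(0,4) g=1 f=7, (0,6) g=1 f=7, (1,4) g=2 f=7, (1,6) g=2 f=7]
step 2: expand (1,4) (f=7, h=5) → closed; open now [(0,4) g=1 f=7, (0,6) g=1 f=7, (1,3) g=3 f=9, (1,6) g=2 f=7, (2,4) g=3 f=7]
step 3: expand (2,4) (f=7, h=4) → closed; open now [(0,4) g=1 f=7, (0,6) g=1 f=7, (1,3) g=3 f=9, (1,6) g=2 f=7, (2,3) g=4 f=9, (3,4) g=4 f=7]
step 4: expand (3,4) (f=7, h=3) → closed; open now [(0,4) g=1 f=7, (0,6) g=1 f=7, (1,3) g=3 f=9, (1,6) g=2 f=7, (2,3) g=4 f=9, (3,3) g=5 f=9, (3,5) g=5 f=7]
step 5: expand (3,5) (f=7, h=2) → closed; open now [(0,4) g=1 f=7, (0,6) g=1 f=7, (1,3) g=3 f=9, (1,6) g=2 f=7, (2,3) g=4 f=9, (3,3) g=5 f=9, (3,6) g=6 f=9]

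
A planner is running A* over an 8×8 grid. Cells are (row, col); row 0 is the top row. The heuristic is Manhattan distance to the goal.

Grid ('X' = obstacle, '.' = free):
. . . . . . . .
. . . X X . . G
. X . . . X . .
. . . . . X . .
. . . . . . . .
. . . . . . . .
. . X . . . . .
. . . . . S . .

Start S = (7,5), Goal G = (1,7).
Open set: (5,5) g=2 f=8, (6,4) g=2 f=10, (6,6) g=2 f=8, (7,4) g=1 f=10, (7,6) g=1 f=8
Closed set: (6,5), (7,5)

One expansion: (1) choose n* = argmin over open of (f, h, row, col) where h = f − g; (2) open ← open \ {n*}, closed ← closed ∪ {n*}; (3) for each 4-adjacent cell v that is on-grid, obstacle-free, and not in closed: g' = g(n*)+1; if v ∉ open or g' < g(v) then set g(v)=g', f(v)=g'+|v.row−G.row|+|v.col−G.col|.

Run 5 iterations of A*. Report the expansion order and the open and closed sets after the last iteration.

order=[(5,5) → (4,5) → (4,6) → (3,6) → (2,6)]; open=[(1,6) g=7 f=8, (2,7) g=7 f=8, (3,7) g=6 f=8, (4,4) g=4 f=10, (4,7) g=5 f=8, (5,4) g=3 f=10, (5,6) g=3 f=8, (6,4) g=2 f=10, (6,6) g=2 f=8, (7,4) g=1 f=10, (7,6) g=1 f=8]; closed=[(2,6), (3,6), (4,5), (4,6), (5,5), (6,5), (7,5)]

step 1: expand (5,5) (f=8, h=6) → closed; open now [(4,5) g=3 f=8, (5,4) g=3 f=10, (5,6) g=3 f=8, (6,4) g=2 f=10, (6,6) g=2 f=8, (7,4) g=1 f=10, (7,6) g=1 f=8]
step 2: expand (4,5) (f=8, h=5) → closed; open now [(4,4) g=4 f=10, (4,6) g=4 f=8, (5,4) g=3 f=10, (5,6) g=3 f=8, (6,4) g=2 f=10, (6,6) g=2 f=8, (7,4) g=1 f=10, (7,6) g=1 f=8]
step 3: expand (4,6) (f=8, h=4) → closed; open now [(3,6) g=5 f=8, (4,4) g=4 f=10, (4,7) g=5 f=8, (5,4) g=3 f=10, (5,6) g=3 f=8, (6,4) g=2 f=10, (6,6) g=2 f=8, (7,4) g=1 f=10, (7,6) g=1 f=8]
step 4: expand (3,6) (f=8, h=3) → closed; open now [(2,6) g=6 f=8, (3,7) g=6 f=8, (4,4) g=4 f=10, (4,7) g=5 f=8, (5,4) g=3 f=10, (5,6) g=3 f=8, (6,4) g=2 f=10, (6,6) g=2 f=8, (7,4) g=1 f=10, (7,6) g=1 f=8]
step 5: expand (2,6) (f=8, h=2) → closed; open now [(1,6) g=7 f=8, (2,7) g=7 f=8, (3,7) g=6 f=8, (4,4) g=4 f=10, (4,7) g=5 f=8, (5,4) g=3 f=10, (5,6) g=3 f=8, (6,4) g=2 f=10, (6,6) g=2 f=8, (7,4) g=1 f=10, (7,6) g=1 f=8]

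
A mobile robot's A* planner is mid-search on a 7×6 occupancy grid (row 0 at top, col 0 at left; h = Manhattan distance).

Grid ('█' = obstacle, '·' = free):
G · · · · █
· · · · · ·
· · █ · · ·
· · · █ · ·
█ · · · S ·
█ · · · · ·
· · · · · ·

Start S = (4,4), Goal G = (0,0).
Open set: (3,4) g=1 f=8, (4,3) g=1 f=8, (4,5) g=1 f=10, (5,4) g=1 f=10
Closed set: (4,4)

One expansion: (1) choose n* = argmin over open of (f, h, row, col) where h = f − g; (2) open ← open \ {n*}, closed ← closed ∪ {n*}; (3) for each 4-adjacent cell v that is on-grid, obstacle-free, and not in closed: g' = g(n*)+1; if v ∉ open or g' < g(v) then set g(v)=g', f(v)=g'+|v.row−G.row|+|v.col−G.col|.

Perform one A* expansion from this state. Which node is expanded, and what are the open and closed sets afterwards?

step 1: expand (3,4) (f=8, h=7) → closed; open now [(2,4) g=2 f=8, (3,5) g=2 f=10, (4,3) g=1 f=8, (4,5) g=1 f=10, (5,4) g=1 f=10]

expanded=(3,4); open=[(2,4) g=2 f=8, (3,5) g=2 f=10, (4,3) g=1 f=8, (4,5) g=1 f=10, (5,4) g=1 f=10]; closed=[(3,4), (4,4)]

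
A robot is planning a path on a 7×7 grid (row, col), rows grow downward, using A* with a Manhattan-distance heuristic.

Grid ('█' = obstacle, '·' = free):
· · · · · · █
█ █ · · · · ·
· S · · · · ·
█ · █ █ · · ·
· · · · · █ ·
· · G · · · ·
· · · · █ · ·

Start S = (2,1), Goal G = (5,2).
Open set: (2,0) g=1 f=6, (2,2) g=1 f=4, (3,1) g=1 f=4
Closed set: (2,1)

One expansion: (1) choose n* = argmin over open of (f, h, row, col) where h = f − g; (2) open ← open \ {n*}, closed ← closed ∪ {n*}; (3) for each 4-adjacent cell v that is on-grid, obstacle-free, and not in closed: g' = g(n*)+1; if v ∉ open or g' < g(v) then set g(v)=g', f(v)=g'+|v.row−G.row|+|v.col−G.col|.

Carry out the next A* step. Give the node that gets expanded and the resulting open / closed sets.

step 1: expand (2,2) (f=4, h=3) → closed; open now [(1,2) g=2 f=6, (2,0) g=1 f=6, (2,3) g=2 f=6, (3,1) g=1 f=4]

expanded=(2,2); open=[(1,2) g=2 f=6, (2,0) g=1 f=6, (2,3) g=2 f=6, (3,1) g=1 f=4]; closed=[(2,1), (2,2)]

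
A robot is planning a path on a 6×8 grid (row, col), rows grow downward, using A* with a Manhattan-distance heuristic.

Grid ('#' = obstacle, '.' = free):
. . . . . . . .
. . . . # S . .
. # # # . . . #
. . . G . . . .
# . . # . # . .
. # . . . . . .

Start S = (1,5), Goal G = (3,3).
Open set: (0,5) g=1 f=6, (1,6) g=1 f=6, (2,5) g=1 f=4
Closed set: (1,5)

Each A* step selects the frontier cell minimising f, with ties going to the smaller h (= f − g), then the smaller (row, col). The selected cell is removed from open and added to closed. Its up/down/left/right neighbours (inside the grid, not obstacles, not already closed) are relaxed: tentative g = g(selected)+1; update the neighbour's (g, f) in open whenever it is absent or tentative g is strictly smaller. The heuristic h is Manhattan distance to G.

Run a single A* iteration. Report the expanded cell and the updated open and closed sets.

expanded=(2,5); open=[(0,5) g=1 f=6, (1,6) g=1 f=6, (2,4) g=2 f=4, (2,6) g=2 f=6, (3,5) g=2 f=4]; closed=[(1,5), (2,5)]

step 1: expand (2,5) (f=4, h=3) → closed; open now [(0,5) g=1 f=6, (1,6) g=1 f=6, (2,4) g=2 f=4, (2,6) g=2 f=6, (3,5) g=2 f=4]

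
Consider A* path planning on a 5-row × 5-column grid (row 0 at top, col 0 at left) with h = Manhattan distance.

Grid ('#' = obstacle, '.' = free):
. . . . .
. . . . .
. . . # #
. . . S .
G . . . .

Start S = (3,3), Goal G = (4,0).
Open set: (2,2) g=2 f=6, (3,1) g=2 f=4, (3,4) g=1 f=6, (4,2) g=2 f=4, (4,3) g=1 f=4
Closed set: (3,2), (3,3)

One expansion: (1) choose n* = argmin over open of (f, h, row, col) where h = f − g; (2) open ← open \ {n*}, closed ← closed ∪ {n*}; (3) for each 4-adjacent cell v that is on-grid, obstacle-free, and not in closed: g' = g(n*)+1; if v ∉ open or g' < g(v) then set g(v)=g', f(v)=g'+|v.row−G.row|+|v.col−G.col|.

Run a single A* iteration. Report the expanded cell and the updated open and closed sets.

expanded=(3,1); open=[(2,1) g=3 f=6, (2,2) g=2 f=6, (3,0) g=3 f=4, (3,4) g=1 f=6, (4,1) g=3 f=4, (4,2) g=2 f=4, (4,3) g=1 f=4]; closed=[(3,1), (3,2), (3,3)]

step 1: expand (3,1) (f=4, h=2) → closed; open now [(2,1) g=3 f=6, (2,2) g=2 f=6, (3,0) g=3 f=4, (3,4) g=1 f=6, (4,1) g=3 f=4, (4,2) g=2 f=4, (4,3) g=1 f=4]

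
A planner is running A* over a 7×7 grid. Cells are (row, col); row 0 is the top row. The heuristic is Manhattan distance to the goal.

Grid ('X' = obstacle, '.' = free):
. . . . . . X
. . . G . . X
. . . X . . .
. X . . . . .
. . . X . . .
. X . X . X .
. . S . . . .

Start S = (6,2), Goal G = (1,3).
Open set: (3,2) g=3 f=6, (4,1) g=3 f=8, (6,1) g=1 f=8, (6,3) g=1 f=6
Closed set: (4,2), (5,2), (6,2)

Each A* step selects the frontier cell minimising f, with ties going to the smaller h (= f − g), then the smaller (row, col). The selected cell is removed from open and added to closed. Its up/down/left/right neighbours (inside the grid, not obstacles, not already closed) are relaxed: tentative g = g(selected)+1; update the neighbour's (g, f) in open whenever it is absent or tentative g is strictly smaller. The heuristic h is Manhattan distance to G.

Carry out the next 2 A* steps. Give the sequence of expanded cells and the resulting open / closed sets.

step 1: expand (3,2) (f=6, h=3) → closed; open now [(2,2) g=4 f=6, (3,3) g=4 f=6, (4,1) g=3 f=8, (6,1) g=1 f=8, (6,3) g=1 f=6]
step 2: expand (2,2) (f=6, h=2) → closed; open now [(1,2) g=5 f=6, (2,1) g=5 f=8, (3,3) g=4 f=6, (4,1) g=3 f=8, (6,1) g=1 f=8, (6,3) g=1 f=6]

order=[(3,2) → (2,2)]; open=[(1,2) g=5 f=6, (2,1) g=5 f=8, (3,3) g=4 f=6, (4,1) g=3 f=8, (6,1) g=1 f=8, (6,3) g=1 f=6]; closed=[(2,2), (3,2), (4,2), (5,2), (6,2)]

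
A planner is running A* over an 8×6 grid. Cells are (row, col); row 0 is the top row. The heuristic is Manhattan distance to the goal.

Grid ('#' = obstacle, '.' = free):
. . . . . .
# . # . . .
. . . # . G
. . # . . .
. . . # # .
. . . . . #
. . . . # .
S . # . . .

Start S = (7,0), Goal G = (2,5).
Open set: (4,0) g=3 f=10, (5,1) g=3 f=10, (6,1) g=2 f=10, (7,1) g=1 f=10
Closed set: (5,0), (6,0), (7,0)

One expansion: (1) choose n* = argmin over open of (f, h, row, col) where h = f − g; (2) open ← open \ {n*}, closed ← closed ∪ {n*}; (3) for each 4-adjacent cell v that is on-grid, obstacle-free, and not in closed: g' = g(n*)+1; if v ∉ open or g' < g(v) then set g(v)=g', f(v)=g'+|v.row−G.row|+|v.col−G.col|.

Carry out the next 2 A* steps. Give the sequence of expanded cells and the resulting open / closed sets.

step 1: expand (4,0) (f=10, h=7) → closed; open now [(3,0) g=4 f=10, (4,1) g=4 f=10, (5,1) g=3 f=10, (6,1) g=2 f=10, (7,1) g=1 f=10]
step 2: expand (3,0) (f=10, h=6) → closed; open now [(2,0) g=5 f=10, (3,1) g=5 f=10, (4,1) g=4 f=10, (5,1) g=3 f=10, (6,1) g=2 f=10, (7,1) g=1 f=10]

order=[(4,0) → (3,0)]; open=[(2,0) g=5 f=10, (3,1) g=5 f=10, (4,1) g=4 f=10, (5,1) g=3 f=10, (6,1) g=2 f=10, (7,1) g=1 f=10]; closed=[(3,0), (4,0), (5,0), (6,0), (7,0)]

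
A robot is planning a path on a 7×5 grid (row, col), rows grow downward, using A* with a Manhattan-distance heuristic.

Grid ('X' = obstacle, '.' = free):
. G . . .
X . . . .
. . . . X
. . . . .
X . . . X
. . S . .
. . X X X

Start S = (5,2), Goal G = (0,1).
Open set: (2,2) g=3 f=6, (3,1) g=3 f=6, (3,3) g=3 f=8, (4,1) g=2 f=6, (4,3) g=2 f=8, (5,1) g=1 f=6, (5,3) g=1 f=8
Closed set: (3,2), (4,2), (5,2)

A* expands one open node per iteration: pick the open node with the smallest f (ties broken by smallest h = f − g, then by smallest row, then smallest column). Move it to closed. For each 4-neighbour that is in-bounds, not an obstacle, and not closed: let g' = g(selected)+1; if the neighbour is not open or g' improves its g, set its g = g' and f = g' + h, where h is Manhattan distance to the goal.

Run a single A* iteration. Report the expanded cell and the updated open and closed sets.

expanded=(2,2); open=[(1,2) g=4 f=6, (2,1) g=4 f=6, (2,3) g=4 f=8, (3,1) g=3 f=6, (3,3) g=3 f=8, (4,1) g=2 f=6, (4,3) g=2 f=8, (5,1) g=1 f=6, (5,3) g=1 f=8]; closed=[(2,2), (3,2), (4,2), (5,2)]

step 1: expand (2,2) (f=6, h=3) → closed; open now [(1,2) g=4 f=6, (2,1) g=4 f=6, (2,3) g=4 f=8, (3,1) g=3 f=6, (3,3) g=3 f=8, (4,1) g=2 f=6, (4,3) g=2 f=8, (5,1) g=1 f=6, (5,3) g=1 f=8]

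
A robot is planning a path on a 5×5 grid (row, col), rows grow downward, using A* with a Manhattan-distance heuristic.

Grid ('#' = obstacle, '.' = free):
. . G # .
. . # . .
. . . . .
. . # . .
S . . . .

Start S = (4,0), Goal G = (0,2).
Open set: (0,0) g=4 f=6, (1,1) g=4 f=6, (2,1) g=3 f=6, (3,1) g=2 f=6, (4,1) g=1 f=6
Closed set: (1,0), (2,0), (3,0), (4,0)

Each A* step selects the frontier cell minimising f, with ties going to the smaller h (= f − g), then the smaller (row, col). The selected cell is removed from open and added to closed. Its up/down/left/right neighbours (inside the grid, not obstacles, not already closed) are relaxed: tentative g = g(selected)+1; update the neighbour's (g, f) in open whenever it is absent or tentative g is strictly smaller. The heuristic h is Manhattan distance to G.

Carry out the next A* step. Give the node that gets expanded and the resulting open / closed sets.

step 1: expand (0,0) (f=6, h=2) → closed; open now [(0,1) g=5 f=6, (1,1) g=4 f=6, (2,1) g=3 f=6, (3,1) g=2 f=6, (4,1) g=1 f=6]

expanded=(0,0); open=[(0,1) g=5 f=6, (1,1) g=4 f=6, (2,1) g=3 f=6, (3,1) g=2 f=6, (4,1) g=1 f=6]; closed=[(0,0), (1,0), (2,0), (3,0), (4,0)]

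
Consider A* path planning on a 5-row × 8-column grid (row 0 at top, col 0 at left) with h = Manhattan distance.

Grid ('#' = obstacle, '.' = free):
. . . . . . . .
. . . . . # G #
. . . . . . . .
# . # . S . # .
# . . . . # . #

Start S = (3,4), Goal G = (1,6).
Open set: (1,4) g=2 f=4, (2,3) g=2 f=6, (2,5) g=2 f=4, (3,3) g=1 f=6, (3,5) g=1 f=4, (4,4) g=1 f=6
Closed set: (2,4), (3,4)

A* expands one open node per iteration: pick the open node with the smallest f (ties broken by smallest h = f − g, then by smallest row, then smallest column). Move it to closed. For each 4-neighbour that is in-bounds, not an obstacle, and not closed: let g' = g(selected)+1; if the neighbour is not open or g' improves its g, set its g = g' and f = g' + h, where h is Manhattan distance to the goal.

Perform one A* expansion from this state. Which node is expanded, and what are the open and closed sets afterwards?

expanded=(1,4); open=[(0,4) g=3 f=6, (1,3) g=3 f=6, (2,3) g=2 f=6, (2,5) g=2 f=4, (3,3) g=1 f=6, (3,5) g=1 f=4, (4,4) g=1 f=6]; closed=[(1,4), (2,4), (3,4)]

step 1: expand (1,4) (f=4, h=2) → closed; open now [(0,4) g=3 f=6, (1,3) g=3 f=6, (2,3) g=2 f=6, (2,5) g=2 f=4, (3,3) g=1 f=6, (3,5) g=1 f=4, (4,4) g=1 f=6]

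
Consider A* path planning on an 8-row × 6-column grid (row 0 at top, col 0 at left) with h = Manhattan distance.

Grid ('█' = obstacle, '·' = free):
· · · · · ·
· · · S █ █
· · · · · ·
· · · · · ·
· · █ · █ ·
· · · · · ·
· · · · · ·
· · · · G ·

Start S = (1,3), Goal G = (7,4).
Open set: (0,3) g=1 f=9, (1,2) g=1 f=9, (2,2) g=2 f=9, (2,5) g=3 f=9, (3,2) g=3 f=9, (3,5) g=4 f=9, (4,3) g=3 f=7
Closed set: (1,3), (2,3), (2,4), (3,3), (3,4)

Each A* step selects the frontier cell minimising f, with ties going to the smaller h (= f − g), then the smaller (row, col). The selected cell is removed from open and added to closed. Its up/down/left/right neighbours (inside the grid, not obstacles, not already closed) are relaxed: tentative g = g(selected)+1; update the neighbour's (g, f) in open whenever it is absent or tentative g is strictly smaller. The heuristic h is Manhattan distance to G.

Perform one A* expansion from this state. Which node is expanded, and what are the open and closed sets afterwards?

step 1: expand (4,3) (f=7, h=4) → closed; open now [(0,3) g=1 f=9, (1,2) g=1 f=9, (2,2) g=2 f=9, (2,5) g=3 f=9, (3,2) g=3 f=9, (3,5) g=4 f=9, (5,3) g=4 f=7]

expanded=(4,3); open=[(0,3) g=1 f=9, (1,2) g=1 f=9, (2,2) g=2 f=9, (2,5) g=3 f=9, (3,2) g=3 f=9, (3,5) g=4 f=9, (5,3) g=4 f=7]; closed=[(1,3), (2,3), (2,4), (3,3), (3,4), (4,3)]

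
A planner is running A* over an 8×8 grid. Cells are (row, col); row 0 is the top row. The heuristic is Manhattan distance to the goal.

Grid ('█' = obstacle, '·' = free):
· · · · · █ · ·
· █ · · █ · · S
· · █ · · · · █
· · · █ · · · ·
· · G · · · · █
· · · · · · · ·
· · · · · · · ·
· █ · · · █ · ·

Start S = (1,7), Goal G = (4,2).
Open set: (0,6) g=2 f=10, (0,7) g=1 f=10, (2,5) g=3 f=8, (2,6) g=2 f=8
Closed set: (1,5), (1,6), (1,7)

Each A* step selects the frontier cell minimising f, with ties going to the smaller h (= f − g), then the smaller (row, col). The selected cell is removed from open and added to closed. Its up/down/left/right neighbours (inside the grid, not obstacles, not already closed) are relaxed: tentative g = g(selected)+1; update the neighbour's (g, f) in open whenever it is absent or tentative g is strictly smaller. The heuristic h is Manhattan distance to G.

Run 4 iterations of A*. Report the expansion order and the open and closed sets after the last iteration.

step 1: expand (2,5) (f=8, h=5) → closed; open now [(0,6) g=2 f=10, (0,7) g=1 f=10, (2,4) g=4 f=8, (2,6) g=2 f=8, (3,5) g=4 f=8]
step 2: expand (2,4) (f=8, h=4) → closed; open now [(0,6) g=2 f=10, (0,7) g=1 f=10, (2,3) g=5 f=8, (2,6) g=2 f=8, (3,4) g=5 f=8, (3,5) g=4 f=8]
step 3: expand (2,3) (f=8, h=3) → closed; open now [(0,6) g=2 f=10, (0,7) g=1 f=10, (1,3) g=6 f=10, (2,6) g=2 f=8, (3,4) g=5 f=8, (3,5) g=4 f=8]
step 4: expand (3,4) (f=8, h=3) → closed; open now [(0,6) g=2 f=10, (0,7) g=1 f=10, (1,3) g=6 f=10, (2,6) g=2 f=8, (3,5) g=4 f=8, (4,4) g=6 f=8]

order=[(2,5) → (2,4) → (2,3) → (3,4)]; open=[(0,6) g=2 f=10, (0,7) g=1 f=10, (1,3) g=6 f=10, (2,6) g=2 f=8, (3,5) g=4 f=8, (4,4) g=6 f=8]; closed=[(1,5), (1,6), (1,7), (2,3), (2,4), (2,5), (3,4)]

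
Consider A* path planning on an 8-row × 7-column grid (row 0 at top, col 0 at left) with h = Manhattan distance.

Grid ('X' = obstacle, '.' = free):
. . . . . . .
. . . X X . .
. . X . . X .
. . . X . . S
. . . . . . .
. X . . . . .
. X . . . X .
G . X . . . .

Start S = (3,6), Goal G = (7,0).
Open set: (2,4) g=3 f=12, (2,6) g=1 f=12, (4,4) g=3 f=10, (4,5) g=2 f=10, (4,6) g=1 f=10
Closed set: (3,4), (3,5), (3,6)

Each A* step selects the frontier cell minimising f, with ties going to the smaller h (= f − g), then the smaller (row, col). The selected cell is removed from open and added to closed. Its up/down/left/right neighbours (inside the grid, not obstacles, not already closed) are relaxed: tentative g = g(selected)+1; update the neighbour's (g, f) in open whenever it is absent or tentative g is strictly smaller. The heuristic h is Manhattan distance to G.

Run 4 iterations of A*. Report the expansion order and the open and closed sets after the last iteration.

order=[(4,4) → (4,3) → (4,2) → (4,1)]; open=[(2,4) g=3 f=12, (2,6) g=1 f=12, (3,1) g=7 f=12, (3,2) g=6 f=12, (4,0) g=7 f=10, (4,5) g=2 f=10, (4,6) g=1 f=10, (5,2) g=6 f=10, (5,3) g=5 f=10, (5,4) g=4 f=10]; closed=[(3,4), (3,5), (3,6), (4,1), (4,2), (4,3), (4,4)]

step 1: expand (4,4) (f=10, h=7) → closed; open now [(2,4) g=3 f=12, (2,6) g=1 f=12, (4,3) g=4 f=10, (4,5) g=2 f=10, (4,6) g=1 f=10, (5,4) g=4 f=10]
step 2: expand (4,3) (f=10, h=6) → closed; open now [(2,4) g=3 f=12, (2,6) g=1 f=12, (4,2) g=5 f=10, (4,5) g=2 f=10, (4,6) g=1 f=10, (5,3) g=5 f=10, (5,4) g=4 f=10]
step 3: expand (4,2) (f=10, h=5) → closed; open now [(2,4) g=3 f=12, (2,6) g=1 f=12, (3,2) g=6 f=12, (4,1) g=6 f=10, (4,5) g=2 f=10, (4,6) g=1 f=10, (5,2) g=6 f=10, (5,3) g=5 f=10, (5,4) g=4 f=10]
step 4: expand (4,1) (f=10, h=4) → closed; open now [(2,4) g=3 f=12, (2,6) g=1 f=12, (3,1) g=7 f=12, (3,2) g=6 f=12, (4,0) g=7 f=10, (4,5) g=2 f=10, (4,6) g=1 f=10, (5,2) g=6 f=10, (5,3) g=5 f=10, (5,4) g=4 f=10]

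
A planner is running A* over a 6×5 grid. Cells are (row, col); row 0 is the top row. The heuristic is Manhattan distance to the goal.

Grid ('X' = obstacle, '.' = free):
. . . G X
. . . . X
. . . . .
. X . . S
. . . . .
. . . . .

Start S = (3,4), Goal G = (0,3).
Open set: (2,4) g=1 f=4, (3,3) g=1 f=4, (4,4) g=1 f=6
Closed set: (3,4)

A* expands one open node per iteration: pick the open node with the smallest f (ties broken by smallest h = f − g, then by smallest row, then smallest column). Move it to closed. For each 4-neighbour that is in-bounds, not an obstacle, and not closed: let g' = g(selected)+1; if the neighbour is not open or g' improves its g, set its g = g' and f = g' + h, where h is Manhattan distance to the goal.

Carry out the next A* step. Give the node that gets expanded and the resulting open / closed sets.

expanded=(2,4); open=[(2,3) g=2 f=4, (3,3) g=1 f=4, (4,4) g=1 f=6]; closed=[(2,4), (3,4)]

step 1: expand (2,4) (f=4, h=3) → closed; open now [(2,3) g=2 f=4, (3,3) g=1 f=4, (4,4) g=1 f=6]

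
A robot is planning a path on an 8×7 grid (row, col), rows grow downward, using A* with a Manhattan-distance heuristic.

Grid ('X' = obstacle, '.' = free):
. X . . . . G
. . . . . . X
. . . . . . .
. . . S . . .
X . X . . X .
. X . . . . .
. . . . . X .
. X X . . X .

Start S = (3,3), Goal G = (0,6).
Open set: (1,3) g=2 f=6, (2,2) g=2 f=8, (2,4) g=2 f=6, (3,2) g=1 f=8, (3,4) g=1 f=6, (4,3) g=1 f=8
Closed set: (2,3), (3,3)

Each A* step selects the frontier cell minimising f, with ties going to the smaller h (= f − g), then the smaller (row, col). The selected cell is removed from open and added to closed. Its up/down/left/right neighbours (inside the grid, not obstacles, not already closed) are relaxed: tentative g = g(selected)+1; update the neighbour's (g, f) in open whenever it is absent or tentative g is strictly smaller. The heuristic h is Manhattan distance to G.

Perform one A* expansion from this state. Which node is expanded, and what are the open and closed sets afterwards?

step 1: expand (1,3) (f=6, h=4) → closed; open now [(0,3) g=3 f=6, (1,2) g=3 f=8, (1,4) g=3 f=6, (2,2) g=2 f=8, (2,4) g=2 f=6, (3,2) g=1 f=8, (3,4) g=1 f=6, (4,3) g=1 f=8]

expanded=(1,3); open=[(0,3) g=3 f=6, (1,2) g=3 f=8, (1,4) g=3 f=6, (2,2) g=2 f=8, (2,4) g=2 f=6, (3,2) g=1 f=8, (3,4) g=1 f=6, (4,3) g=1 f=8]; closed=[(1,3), (2,3), (3,3)]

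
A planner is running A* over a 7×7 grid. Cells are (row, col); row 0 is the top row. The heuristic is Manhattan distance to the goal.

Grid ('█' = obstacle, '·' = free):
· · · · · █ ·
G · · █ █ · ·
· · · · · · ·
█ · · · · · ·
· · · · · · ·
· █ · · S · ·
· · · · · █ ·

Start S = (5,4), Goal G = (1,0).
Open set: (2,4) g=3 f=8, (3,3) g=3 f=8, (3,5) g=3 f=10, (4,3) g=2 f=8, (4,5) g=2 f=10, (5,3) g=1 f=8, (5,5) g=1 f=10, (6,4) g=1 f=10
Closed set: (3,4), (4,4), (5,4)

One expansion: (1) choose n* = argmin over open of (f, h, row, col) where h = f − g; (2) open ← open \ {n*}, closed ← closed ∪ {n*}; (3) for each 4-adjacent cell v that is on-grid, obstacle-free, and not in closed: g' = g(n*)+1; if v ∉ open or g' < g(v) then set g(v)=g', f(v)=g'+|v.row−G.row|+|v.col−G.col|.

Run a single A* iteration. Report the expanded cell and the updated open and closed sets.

expanded=(2,4); open=[(2,3) g=4 f=8, (2,5) g=4 f=10, (3,3) g=3 f=8, (3,5) g=3 f=10, (4,3) g=2 f=8, (4,5) g=2 f=10, (5,3) g=1 f=8, (5,5) g=1 f=10, (6,4) g=1 f=10]; closed=[(2,4), (3,4), (4,4), (5,4)]

step 1: expand (2,4) (f=8, h=5) → closed; open now [(2,3) g=4 f=8, (2,5) g=4 f=10, (3,3) g=3 f=8, (3,5) g=3 f=10, (4,3) g=2 f=8, (4,5) g=2 f=10, (5,3) g=1 f=8, (5,5) g=1 f=10, (6,4) g=1 f=10]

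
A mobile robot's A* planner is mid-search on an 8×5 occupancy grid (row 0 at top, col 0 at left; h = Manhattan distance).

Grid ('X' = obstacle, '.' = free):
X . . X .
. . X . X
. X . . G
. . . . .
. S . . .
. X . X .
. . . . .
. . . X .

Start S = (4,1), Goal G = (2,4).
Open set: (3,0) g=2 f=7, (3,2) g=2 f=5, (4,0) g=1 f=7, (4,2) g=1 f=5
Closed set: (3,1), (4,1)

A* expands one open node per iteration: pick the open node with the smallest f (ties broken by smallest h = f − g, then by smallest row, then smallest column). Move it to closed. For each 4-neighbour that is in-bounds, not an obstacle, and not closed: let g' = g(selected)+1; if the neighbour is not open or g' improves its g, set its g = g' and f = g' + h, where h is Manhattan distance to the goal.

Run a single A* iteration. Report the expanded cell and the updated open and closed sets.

expanded=(3,2); open=[(2,2) g=3 f=5, (3,0) g=2 f=7, (3,3) g=3 f=5, (4,0) g=1 f=7, (4,2) g=1 f=5]; closed=[(3,1), (3,2), (4,1)]

step 1: expand (3,2) (f=5, h=3) → closed; open now [(2,2) g=3 f=5, (3,0) g=2 f=7, (3,3) g=3 f=5, (4,0) g=1 f=7, (4,2) g=1 f=5]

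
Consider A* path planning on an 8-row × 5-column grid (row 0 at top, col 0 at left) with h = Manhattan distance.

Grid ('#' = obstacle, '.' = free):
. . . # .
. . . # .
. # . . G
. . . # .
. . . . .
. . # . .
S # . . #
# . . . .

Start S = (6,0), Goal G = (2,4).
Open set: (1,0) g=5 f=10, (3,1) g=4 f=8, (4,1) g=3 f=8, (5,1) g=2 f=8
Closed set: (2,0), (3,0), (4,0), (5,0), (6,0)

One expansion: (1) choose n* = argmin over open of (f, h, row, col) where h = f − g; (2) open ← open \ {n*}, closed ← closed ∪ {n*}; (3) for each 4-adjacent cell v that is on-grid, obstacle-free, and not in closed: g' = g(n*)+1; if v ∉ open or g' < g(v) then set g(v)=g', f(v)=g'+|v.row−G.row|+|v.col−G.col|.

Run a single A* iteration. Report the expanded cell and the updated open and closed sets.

expanded=(3,1); open=[(1,0) g=5 f=10, (3,2) g=5 f=8, (4,1) g=3 f=8, (5,1) g=2 f=8]; closed=[(2,0), (3,0), (3,1), (4,0), (5,0), (6,0)]

step 1: expand (3,1) (f=8, h=4) → closed; open now [(1,0) g=5 f=10, (3,2) g=5 f=8, (4,1) g=3 f=8, (5,1) g=2 f=8]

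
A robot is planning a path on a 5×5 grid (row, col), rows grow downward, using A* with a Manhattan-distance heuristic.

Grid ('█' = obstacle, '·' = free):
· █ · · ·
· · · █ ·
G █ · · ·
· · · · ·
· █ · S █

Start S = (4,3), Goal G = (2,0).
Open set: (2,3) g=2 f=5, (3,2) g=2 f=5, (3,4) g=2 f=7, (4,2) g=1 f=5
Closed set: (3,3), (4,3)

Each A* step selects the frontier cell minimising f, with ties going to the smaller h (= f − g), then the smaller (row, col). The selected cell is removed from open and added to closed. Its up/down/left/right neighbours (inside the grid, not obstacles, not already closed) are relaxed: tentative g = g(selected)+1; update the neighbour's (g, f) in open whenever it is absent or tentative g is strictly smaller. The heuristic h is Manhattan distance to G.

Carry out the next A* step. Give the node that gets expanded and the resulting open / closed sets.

expanded=(2,3); open=[(2,2) g=3 f=5, (2,4) g=3 f=7, (3,2) g=2 f=5, (3,4) g=2 f=7, (4,2) g=1 f=5]; closed=[(2,3), (3,3), (4,3)]

step 1: expand (2,3) (f=5, h=3) → closed; open now [(2,2) g=3 f=5, (2,4) g=3 f=7, (3,2) g=2 f=5, (3,4) g=2 f=7, (4,2) g=1 f=5]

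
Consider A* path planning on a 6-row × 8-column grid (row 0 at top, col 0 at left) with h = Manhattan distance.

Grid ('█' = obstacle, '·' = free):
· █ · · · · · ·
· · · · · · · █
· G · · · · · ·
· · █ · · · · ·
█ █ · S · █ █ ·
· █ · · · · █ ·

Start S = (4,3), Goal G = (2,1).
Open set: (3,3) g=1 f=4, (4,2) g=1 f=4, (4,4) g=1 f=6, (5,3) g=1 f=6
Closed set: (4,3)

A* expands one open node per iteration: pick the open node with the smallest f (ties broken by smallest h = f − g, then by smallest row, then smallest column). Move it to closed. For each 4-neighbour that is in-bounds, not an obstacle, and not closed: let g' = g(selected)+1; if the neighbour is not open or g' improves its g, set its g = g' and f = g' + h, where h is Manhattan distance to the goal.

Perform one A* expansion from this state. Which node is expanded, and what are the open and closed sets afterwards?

step 1: expand (3,3) (f=4, h=3) → closed; open now [(2,3) g=2 f=4, (3,4) g=2 f=6, (4,2) g=1 f=4, (4,4) g=1 f=6, (5,3) g=1 f=6]

expanded=(3,3); open=[(2,3) g=2 f=4, (3,4) g=2 f=6, (4,2) g=1 f=4, (4,4) g=1 f=6, (5,3) g=1 f=6]; closed=[(3,3), (4,3)]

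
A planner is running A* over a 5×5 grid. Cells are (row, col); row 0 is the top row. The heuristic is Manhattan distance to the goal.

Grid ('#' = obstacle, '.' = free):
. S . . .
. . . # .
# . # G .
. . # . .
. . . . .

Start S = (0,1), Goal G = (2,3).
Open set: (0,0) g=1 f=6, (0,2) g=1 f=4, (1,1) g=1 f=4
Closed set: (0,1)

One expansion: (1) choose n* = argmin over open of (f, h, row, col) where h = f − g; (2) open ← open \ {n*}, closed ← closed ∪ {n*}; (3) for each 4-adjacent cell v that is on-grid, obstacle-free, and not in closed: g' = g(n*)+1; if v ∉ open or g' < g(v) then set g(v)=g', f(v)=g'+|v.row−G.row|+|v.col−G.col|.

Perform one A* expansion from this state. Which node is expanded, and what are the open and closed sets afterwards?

step 1: expand (0,2) (f=4, h=3) → closed; open now [(0,0) g=1 f=6, (0,3) g=2 f=4, (1,1) g=1 f=4, (1,2) g=2 f=4]

expanded=(0,2); open=[(0,0) g=1 f=6, (0,3) g=2 f=4, (1,1) g=1 f=4, (1,2) g=2 f=4]; closed=[(0,1), (0,2)]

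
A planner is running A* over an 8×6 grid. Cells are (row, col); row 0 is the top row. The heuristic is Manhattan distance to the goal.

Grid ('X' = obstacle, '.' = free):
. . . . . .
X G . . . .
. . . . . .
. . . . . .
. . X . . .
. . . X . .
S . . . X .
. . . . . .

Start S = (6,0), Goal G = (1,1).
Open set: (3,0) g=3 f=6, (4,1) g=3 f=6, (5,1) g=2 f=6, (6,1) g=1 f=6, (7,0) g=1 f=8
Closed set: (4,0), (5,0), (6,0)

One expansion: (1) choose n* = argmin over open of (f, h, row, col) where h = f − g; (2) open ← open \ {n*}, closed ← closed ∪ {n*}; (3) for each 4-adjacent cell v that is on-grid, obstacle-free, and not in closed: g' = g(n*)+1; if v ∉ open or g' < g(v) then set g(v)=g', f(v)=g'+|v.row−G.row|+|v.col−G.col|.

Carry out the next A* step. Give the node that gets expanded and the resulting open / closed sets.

step 1: expand (3,0) (f=6, h=3) → closed; open now [(2,0) g=4 f=6, (3,1) g=4 f=6, (4,1) g=3 f=6, (5,1) g=2 f=6, (6,1) g=1 f=6, (7,0) g=1 f=8]

expanded=(3,0); open=[(2,0) g=4 f=6, (3,1) g=4 f=6, (4,1) g=3 f=6, (5,1) g=2 f=6, (6,1) g=1 f=6, (7,0) g=1 f=8]; closed=[(3,0), (4,0), (5,0), (6,0)]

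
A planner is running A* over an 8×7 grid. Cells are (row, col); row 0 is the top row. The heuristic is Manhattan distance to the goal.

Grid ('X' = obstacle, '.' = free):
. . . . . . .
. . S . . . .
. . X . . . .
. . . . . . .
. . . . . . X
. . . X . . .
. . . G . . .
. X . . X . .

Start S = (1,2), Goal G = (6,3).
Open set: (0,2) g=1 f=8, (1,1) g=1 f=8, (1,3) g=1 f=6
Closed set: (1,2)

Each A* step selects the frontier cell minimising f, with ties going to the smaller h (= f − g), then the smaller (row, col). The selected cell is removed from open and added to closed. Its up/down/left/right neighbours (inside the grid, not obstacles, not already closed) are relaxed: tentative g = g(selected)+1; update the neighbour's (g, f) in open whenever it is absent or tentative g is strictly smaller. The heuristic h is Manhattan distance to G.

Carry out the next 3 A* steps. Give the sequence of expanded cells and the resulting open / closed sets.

step 1: expand (1,3) (f=6, h=5) → closed; open now [(0,2) g=1 f=8, (0,3) g=2 f=8, (1,1) g=1 f=8, (1,4) g=2 f=8, (2,3) g=2 f=6]
step 2: expand (2,3) (f=6, h=4) → closed; open now [(0,2) g=1 f=8, (0,3) g=2 f=8, (1,1) g=1 f=8, (1,4) g=2 f=8, (2,4) g=3 f=8, (3,3) g=3 f=6]
step 3: expand (3,3) (f=6, h=3) → closed; open now [(0,2) g=1 f=8, (0,3) g=2 f=8, (1,1) g=1 f=8, (1,4) g=2 f=8, (2,4) g=3 f=8, (3,2) g=4 f=8, (3,4) g=4 f=8, (4,3) g=4 f=6]

order=[(1,3) → (2,3) → (3,3)]; open=[(0,2) g=1 f=8, (0,3) g=2 f=8, (1,1) g=1 f=8, (1,4) g=2 f=8, (2,4) g=3 f=8, (3,2) g=4 f=8, (3,4) g=4 f=8, (4,3) g=4 f=6]; closed=[(1,2), (1,3), (2,3), (3,3)]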